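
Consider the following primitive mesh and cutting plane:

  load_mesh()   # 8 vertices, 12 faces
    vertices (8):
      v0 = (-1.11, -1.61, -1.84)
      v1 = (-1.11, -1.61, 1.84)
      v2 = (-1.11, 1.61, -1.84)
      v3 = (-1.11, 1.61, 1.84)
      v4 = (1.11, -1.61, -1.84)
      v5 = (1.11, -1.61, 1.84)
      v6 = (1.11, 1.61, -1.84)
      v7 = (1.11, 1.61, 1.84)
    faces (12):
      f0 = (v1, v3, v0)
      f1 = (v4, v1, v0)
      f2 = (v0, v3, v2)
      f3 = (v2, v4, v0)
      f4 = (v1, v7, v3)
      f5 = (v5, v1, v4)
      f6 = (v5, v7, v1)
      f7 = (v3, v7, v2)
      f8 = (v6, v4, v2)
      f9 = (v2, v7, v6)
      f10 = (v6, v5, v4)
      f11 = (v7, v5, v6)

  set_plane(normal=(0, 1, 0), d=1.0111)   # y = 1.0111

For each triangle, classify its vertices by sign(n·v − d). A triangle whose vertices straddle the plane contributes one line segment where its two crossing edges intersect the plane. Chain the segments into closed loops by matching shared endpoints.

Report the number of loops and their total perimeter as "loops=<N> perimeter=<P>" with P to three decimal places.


loops=1 perimeter=11.800

Straddling triangles (8 of 12):
  (v1,v3,v0) [-+-] → (-1.11, 1.0111, 1.84)–(-1.11, 1.0111, 1.15554)  len=0.6845
  (v0,v3,v2) [-++] → (-1.11, 1.0111, 1.15554)–(-1.11, 1.0111, -1.84)  len=2.9955
  (v2,v4,v0) [+--] → (-0.697094, 1.0111, -1.84)–(-1.11, 1.0111, -1.84)  len=0.4129
  (v1,v7,v3) [-++] → (0.697094, 1.0111, 1.84)–(-1.11, 1.0111, 1.84)  len=1.8071
  (v5,v7,v1) [-+-] → (1.11, 1.0111, 1.84)–(0.697094, 1.0111, 1.84)  len=0.4129
  (v6,v4,v2) [+-+] → (1.11, 1.0111, -1.84)–(-0.697094, 1.0111, -1.84)  len=1.8071
  (v6,v5,v4) [+--] → (1.11, 1.0111, -1.15554)–(1.11, 1.0111, -1.84)  len=0.6845
  (v7,v5,v6) [+-+] → (1.11, 1.0111, 1.84)–(1.11, 1.0111, -1.15554)  len=2.9955

Chained into 1 loop(s):
  loop 1: 8 segments, perimeter = 11.8000
Total perimeter = 11.800


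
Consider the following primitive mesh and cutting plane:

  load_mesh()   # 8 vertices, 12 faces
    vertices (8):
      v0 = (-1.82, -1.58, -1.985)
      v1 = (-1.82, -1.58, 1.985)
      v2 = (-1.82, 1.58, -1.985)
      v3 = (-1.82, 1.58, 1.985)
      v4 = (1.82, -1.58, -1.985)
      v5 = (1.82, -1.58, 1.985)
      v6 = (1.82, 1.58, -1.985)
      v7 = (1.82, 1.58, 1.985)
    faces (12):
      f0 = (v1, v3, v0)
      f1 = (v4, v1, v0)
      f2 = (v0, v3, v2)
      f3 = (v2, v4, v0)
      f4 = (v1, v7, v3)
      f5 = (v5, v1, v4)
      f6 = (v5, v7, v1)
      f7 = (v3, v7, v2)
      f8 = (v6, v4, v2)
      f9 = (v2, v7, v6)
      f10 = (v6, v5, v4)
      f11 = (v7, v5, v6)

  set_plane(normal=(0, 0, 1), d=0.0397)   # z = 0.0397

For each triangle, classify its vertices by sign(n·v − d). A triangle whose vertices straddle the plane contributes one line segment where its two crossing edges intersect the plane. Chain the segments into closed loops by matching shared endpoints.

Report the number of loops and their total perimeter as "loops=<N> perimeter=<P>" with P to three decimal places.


Straddling triangles (8 of 12):
  (v1,v3,v0) [++-] → (-1.82, 0.0316, 0.0397)–(-1.82, -1.58, 0.0397)  len=1.6116
  (v4,v1,v0) [-+-] → (-0.0364, -1.58, 0.0397)–(-1.82, -1.58, 0.0397)  len=1.7836
  (v0,v3,v2) [-+-] → (-1.82, 0.0316, 0.0397)–(-1.82, 1.58, 0.0397)  len=1.5484
  (v5,v1,v4) [++-] → (-0.0364, -1.58, 0.0397)–(1.82, -1.58, 0.0397)  len=1.8564
  (v3,v7,v2) [++-] → (0.0364, 1.58, 0.0397)–(-1.82, 1.58, 0.0397)  len=1.8564
  (v2,v7,v6) [-+-] → (0.0364, 1.58, 0.0397)–(1.82, 1.58, 0.0397)  len=1.7836
  (v6,v5,v4) [-+-] → (1.82, -0.0316, 0.0397)–(1.82, -1.58, 0.0397)  len=1.5484
  (v7,v5,v6) [++-] → (1.82, -0.0316, 0.0397)–(1.82, 1.58, 0.0397)  len=1.6116

Chained into 1 loop(s):
  loop 1: 8 segments, perimeter = 13.6000
Total perimeter = 13.600

loops=1 perimeter=13.600


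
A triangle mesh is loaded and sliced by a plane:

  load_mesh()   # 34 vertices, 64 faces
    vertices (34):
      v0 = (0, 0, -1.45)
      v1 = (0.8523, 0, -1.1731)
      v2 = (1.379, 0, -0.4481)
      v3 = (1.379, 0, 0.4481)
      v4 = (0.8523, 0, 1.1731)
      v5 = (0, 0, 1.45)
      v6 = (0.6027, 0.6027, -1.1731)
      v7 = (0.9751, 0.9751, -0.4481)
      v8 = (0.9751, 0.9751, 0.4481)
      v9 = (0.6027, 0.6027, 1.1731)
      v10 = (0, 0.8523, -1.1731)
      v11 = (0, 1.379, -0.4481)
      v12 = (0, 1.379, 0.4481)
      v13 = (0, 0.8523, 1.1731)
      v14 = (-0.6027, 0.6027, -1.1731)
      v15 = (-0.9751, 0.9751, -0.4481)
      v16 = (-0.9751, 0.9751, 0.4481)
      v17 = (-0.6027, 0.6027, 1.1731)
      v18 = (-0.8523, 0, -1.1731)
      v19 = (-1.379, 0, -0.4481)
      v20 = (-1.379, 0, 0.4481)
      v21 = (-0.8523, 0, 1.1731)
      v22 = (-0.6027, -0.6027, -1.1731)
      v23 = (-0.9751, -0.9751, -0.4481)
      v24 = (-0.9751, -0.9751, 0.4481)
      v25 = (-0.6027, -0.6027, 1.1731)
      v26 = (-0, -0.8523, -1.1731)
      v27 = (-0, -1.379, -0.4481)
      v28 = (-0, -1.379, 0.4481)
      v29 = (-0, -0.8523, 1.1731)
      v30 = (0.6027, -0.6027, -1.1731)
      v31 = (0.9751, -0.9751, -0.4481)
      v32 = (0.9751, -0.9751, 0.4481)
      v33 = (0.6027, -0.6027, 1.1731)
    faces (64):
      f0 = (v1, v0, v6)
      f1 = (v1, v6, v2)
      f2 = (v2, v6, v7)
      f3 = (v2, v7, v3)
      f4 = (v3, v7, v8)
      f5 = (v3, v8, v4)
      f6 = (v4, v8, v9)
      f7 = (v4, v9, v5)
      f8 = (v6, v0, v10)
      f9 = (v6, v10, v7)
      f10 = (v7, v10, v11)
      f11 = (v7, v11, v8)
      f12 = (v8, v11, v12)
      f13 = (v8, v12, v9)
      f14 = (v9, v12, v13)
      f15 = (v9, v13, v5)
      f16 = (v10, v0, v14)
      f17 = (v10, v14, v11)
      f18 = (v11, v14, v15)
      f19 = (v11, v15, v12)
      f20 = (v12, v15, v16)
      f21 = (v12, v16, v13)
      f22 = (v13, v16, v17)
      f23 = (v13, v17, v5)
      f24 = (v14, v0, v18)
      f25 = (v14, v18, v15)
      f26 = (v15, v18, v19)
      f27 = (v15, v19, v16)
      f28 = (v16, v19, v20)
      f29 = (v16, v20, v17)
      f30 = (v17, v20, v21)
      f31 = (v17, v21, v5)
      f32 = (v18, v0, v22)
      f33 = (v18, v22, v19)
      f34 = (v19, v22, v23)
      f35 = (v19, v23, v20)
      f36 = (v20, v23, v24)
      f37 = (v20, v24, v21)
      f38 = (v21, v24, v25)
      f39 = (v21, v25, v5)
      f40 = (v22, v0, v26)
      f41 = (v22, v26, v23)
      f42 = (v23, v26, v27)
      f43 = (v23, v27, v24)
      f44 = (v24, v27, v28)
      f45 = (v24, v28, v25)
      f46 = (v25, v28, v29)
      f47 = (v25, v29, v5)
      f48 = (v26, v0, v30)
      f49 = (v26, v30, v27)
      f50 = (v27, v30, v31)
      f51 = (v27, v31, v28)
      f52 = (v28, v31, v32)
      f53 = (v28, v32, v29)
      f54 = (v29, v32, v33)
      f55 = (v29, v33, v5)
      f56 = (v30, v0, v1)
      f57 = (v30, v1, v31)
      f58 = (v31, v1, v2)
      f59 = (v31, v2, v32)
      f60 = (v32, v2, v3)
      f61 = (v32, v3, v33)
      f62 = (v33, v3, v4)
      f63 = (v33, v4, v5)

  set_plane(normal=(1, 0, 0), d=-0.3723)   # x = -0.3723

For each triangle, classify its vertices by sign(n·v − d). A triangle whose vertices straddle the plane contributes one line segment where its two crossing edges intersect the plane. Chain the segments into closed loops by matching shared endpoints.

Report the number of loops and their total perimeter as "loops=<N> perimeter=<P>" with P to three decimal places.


loops=1 perimeter=8.250

Straddling triangles (20 of 64):
  (v10,v0,v14) [++-] → (-0.3723, 0.3723, -1.27895)–(-0.3723, 0.698117, -1.1731)  len=0.3426
  (v10,v14,v11) [+-+] → (-0.3723, 0.698117, -1.1731)–(-0.3723, 0.899464, -0.895947)  len=0.3426
  (v11,v14,v15) [+--] → (-0.3723, 0.899464, -0.895947)–(-0.3723, 1.22479, -0.4481)  len=0.5535
  (v11,v15,v12) [+-+] → (-0.3723, 1.22479, -0.4481)–(-0.3723, 1.22479, 0.105925)  len=0.5540
  (v12,v15,v16) [+--] → (-0.3723, 1.22479, 0.105925)–(-0.3723, 1.22479, 0.4481)  len=0.3422
  (v12,v16,v13) [+-+] → (-0.3723, 1.22479, 0.4481)–(-0.3723, 0.899186, 0.89629)  len=0.5540
  (v13,v16,v17) [+--] → (-0.3723, 0.899186, 0.89629)–(-0.3723, 0.698117, 1.1731)  len=0.3421
  (v13,v17,v5) [+-+] → (-0.3723, 0.698117, 1.1731)–(-0.3723, 0.3723, 1.27895)  len=0.3426
  (v14,v0,v18) [-+-] → (-0.3723, 0.3723, -1.27895)–(-0.3723, 0, -1.32905)  len=0.3757
  (v17,v21,v5) [--+] → (-0.3723, 0, 1.32905)–(-0.3723, 0.3723, 1.27895)  len=0.3757
  (v18,v0,v22) [-+-] → (-0.3723, 0, -1.32905)–(-0.3723, -0.3723, -1.27895)  len=0.3757
  (v21,v25,v5) [--+] → (-0.3723, -0.3723, 1.27895)–(-0.3723, 0, 1.32905)  len=0.3757
  (v22,v0,v26) [-++] → (-0.3723, -0.3723, -1.27895)–(-0.3723, -0.698117, -1.1731)  len=0.3426
  (v22,v26,v23) [-+-] → (-0.3723, -0.698117, -1.1731)–(-0.3723, -0.899186, -0.89629)  len=0.3421
  (v23,v26,v27) [-++] → (-0.3723, -0.899186, -0.89629)–(-0.3723, -1.22479, -0.4481)  len=0.5540
  (v23,v27,v24) [-+-] → (-0.3723, -1.22479, -0.4481)–(-0.3723, -1.22479, -0.105925)  len=0.3422
  (v24,v27,v28) [-++] → (-0.3723, -1.22479, -0.105925)–(-0.3723, -1.22479, 0.4481)  len=0.5540
  (v24,v28,v25) [-+-] → (-0.3723, -1.22479, 0.4481)–(-0.3723, -0.899464, 0.895947)  len=0.5535
  (v25,v28,v29) [-++] → (-0.3723, -0.899464, 0.895947)–(-0.3723, -0.698117, 1.1731)  len=0.3426
  (v25,v29,v5) [-++] → (-0.3723, -0.698117, 1.1731)–(-0.3723, -0.3723, 1.27895)  len=0.3426

Chained into 1 loop(s):
  loop 1: 20 segments, perimeter = 8.2498
Total perimeter = 8.250


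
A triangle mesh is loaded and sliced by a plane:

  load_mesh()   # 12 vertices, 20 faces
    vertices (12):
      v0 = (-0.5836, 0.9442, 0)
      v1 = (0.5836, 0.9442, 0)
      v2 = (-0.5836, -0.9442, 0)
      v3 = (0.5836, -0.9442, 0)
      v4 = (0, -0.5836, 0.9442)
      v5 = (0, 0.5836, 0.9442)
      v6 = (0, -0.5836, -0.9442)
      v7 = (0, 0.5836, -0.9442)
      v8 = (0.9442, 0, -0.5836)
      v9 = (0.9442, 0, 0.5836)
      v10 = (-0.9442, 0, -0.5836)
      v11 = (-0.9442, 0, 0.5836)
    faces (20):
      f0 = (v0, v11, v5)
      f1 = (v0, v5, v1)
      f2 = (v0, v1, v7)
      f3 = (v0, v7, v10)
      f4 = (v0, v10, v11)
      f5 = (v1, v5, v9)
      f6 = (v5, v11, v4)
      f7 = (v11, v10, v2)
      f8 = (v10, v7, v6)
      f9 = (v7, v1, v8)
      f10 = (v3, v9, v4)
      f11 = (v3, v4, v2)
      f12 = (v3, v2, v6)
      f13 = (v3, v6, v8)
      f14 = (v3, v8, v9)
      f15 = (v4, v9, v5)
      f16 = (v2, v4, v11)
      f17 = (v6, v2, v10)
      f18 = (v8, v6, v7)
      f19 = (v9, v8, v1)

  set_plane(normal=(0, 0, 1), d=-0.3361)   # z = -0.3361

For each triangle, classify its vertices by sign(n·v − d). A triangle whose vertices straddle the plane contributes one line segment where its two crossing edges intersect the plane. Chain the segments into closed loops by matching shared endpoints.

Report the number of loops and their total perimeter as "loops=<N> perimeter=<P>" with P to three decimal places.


loops=1 perimeter=5.568

Straddling triangles (10 of 20):
  (v0,v1,v7) [++-] → (0.37586, 0.81584, -0.3361)–(-0.37586, 0.81584, -0.3361)  len=0.7517
  (v0,v7,v10) [+--] → (-0.37586, 0.81584, -0.3361)–(-0.791272, 0.400428, -0.3361)  len=0.5875
  (v0,v10,v11) [+-+] → (-0.791272, 0.400428, -0.3361)–(-0.9442, 0, -0.3361)  len=0.4286
  (v11,v10,v2) [+-+] → (-0.9442, 0, -0.3361)–(-0.791272, -0.400428, -0.3361)  len=0.4286
  (v7,v1,v8) [-+-] → (0.37586, 0.81584, -0.3361)–(0.791272, 0.400428, -0.3361)  len=0.5875
  (v3,v2,v6) [++-] → (-0.37586, -0.81584, -0.3361)–(0.37586, -0.81584, -0.3361)  len=0.7517
  (v3,v6,v8) [+--] → (0.37586, -0.81584, -0.3361)–(0.791272, -0.400428, -0.3361)  len=0.5875
  (v3,v8,v9) [+-+] → (0.791272, -0.400428, -0.3361)–(0.9442, 0, -0.3361)  len=0.4286
  (v6,v2,v10) [-+-] → (-0.37586, -0.81584, -0.3361)–(-0.791272, -0.400428, -0.3361)  len=0.5875
  (v9,v8,v1) [+-+] → (0.9442, 0, -0.3361)–(0.791272, 0.400428, -0.3361)  len=0.4286

Chained into 1 loop(s):
  loop 1: 10 segments, perimeter = 5.5679
Total perimeter = 5.568


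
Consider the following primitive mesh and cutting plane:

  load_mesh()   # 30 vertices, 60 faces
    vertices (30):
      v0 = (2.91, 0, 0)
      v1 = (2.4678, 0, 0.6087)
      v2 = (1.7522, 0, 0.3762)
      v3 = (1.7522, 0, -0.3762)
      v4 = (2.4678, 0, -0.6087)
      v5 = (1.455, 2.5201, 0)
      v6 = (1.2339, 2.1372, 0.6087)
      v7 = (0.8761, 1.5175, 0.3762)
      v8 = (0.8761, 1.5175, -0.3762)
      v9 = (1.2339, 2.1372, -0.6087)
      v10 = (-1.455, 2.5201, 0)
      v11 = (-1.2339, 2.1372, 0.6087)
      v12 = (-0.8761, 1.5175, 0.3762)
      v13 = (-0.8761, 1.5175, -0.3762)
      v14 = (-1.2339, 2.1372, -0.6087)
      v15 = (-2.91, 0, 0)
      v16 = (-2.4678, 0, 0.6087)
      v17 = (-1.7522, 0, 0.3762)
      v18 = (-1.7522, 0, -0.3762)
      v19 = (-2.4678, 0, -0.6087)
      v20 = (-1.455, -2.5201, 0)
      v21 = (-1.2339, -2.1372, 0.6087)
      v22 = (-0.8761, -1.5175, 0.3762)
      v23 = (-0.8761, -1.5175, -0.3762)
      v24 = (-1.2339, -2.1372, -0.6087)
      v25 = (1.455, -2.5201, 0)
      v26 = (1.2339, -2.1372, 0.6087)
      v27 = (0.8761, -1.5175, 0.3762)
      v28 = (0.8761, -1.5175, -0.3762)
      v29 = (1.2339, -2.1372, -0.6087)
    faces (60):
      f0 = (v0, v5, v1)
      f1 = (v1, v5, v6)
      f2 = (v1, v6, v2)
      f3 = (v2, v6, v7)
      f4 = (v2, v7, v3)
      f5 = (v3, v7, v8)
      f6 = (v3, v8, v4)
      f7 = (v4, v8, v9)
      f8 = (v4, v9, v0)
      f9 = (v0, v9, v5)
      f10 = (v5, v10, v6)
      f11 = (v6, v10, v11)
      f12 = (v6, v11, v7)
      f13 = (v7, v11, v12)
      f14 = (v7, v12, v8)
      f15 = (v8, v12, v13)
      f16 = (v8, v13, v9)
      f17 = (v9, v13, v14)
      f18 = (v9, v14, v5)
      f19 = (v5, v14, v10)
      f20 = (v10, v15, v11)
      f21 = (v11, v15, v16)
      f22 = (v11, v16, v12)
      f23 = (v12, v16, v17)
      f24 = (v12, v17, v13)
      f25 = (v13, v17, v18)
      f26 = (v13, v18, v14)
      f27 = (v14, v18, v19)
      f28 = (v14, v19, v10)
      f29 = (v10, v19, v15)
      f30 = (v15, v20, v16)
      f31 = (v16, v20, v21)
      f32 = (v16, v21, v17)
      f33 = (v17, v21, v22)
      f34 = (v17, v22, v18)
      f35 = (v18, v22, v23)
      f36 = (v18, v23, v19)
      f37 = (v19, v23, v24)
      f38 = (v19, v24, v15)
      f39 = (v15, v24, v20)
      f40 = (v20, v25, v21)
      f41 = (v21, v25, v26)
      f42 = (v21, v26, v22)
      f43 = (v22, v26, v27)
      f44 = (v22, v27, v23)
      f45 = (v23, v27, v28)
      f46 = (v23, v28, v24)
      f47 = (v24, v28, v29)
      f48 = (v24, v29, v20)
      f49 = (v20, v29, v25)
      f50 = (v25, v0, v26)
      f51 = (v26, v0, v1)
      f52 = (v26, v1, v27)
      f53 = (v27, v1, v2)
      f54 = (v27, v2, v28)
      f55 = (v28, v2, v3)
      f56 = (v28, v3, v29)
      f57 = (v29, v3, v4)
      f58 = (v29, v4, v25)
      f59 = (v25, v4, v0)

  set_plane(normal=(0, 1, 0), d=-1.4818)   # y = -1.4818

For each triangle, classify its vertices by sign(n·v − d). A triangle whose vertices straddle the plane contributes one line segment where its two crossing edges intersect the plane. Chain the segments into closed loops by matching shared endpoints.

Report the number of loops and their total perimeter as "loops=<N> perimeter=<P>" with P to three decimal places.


Straddling triangles (20 of 60):
  (v15,v20,v16) [+-+] → (-2.05447, -1.4818, 0)–(-1.87228, -1.4818, 0.250789)  len=0.3100
  (v16,v20,v21) [+--] → (-1.87228, -1.4818, 0.250789)–(-1.61229, -1.4818, 0.6087)  len=0.4424
  (v16,v21,v17) [+-+] → (-1.61229, -1.4818, 0.6087)–(-1.39284, -1.4818, 0.537401)  len=0.2307
  (v17,v21,v22) [+--] → (-1.39284, -1.4818, 0.537401)–(-0.896711, -1.4818, 0.3762)  len=0.5217
  (v17,v22,v18) [+-+] → (-0.896711, -1.4818, 0.3762)–(-0.896711, -1.4818, 0.358499)  len=0.0177
  (v18,v22,v23) [+--] → (-0.896711, -1.4818, 0.358499)–(-0.896711, -1.4818, -0.3762)  len=0.7347
  (v18,v23,v19) [+-+] → (-0.896711, -1.4818, -0.3762)–(-0.913546, -1.4818, -0.38167)  len=0.0177
  (v19,v23,v24) [+--] → (-0.913546, -1.4818, -0.38167)–(-1.61229, -1.4818, -0.6087)  len=0.7347
  (v19,v24,v15) [+-+] → (-1.61229, -1.4818, -0.6087)–(-1.7479, -1.4818, -0.422034)  len=0.2307
  (v15,v24,v20) [+--] → (-1.7479, -1.4818, -0.422034)–(-2.05447, -1.4818, 0)  len=0.5216
  (v25,v0,v26) [-+-] → (2.05447, -1.4818, 0)–(1.7479, -1.4818, 0.422034)  len=0.5216
  (v26,v0,v1) [-++] → (1.7479, -1.4818, 0.422034)–(1.61229, -1.4818, 0.6087)  len=0.2307
  (v26,v1,v27) [-+-] → (1.61229, -1.4818, 0.6087)–(0.913546, -1.4818, 0.38167)  len=0.7347
  (v27,v1,v2) [-++] → (0.913546, -1.4818, 0.38167)–(0.896711, -1.4818, 0.3762)  len=0.0177
  (v27,v2,v28) [-+-] → (0.896711, -1.4818, 0.3762)–(0.896711, -1.4818, -0.358499)  len=0.7347
  (v28,v2,v3) [-++] → (0.896711, -1.4818, -0.358499)–(0.896711, -1.4818, -0.3762)  len=0.0177
  (v28,v3,v29) [-+-] → (0.896711, -1.4818, -0.3762)–(1.39284, -1.4818, -0.537401)  len=0.5217
  (v29,v3,v4) [-++] → (1.39284, -1.4818, -0.537401)–(1.61229, -1.4818, -0.6087)  len=0.2307
  (v29,v4,v25) [-+-] → (1.61229, -1.4818, -0.6087)–(1.87228, -1.4818, -0.250789)  len=0.4424
  (v25,v4,v0) [-++] → (1.87228, -1.4818, -0.250789)–(2.05447, -1.4818, 0)  len=0.3100

Chained into 2 loop(s):
  loop 1: 10 segments, perimeter = 3.7619
  loop 2: 10 segments, perimeter = 3.7619
Total perimeter = 7.524

loops=2 perimeter=7.524


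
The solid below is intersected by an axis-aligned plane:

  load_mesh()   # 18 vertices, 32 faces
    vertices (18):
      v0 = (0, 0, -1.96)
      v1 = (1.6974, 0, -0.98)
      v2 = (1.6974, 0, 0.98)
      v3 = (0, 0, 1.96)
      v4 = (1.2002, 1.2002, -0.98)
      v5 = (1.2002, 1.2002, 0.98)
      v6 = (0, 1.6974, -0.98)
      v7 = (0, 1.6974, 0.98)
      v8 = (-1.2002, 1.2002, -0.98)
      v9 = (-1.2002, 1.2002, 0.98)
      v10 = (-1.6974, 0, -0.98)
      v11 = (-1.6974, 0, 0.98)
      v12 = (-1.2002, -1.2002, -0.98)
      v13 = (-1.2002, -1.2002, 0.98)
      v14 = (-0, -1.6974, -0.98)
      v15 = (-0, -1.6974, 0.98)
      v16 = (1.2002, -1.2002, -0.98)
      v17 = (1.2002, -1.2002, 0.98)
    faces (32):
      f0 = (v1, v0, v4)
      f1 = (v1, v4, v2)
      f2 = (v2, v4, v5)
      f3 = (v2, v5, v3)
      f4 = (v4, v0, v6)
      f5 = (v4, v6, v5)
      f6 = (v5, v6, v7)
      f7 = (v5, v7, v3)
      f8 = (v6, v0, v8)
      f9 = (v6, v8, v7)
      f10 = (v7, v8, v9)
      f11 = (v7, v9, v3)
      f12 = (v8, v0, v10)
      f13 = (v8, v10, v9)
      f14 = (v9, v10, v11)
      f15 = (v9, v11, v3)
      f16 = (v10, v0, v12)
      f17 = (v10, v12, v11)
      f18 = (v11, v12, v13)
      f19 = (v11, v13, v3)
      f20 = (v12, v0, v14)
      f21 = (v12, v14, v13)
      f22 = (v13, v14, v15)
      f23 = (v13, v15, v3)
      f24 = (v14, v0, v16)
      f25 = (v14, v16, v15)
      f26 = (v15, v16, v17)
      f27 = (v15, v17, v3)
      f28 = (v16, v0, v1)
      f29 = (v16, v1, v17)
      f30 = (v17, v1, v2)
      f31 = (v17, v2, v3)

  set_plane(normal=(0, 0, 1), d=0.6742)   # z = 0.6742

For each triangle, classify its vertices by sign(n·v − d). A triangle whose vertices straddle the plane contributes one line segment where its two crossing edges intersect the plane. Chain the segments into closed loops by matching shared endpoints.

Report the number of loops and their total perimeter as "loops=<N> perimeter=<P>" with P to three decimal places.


loops=1 perimeter=10.393

Straddling triangles (16 of 32):
  (v1,v4,v2) [--+] → (1.61983, 0.187256, 0.6742)–(1.6974, 0, 0.6742)  len=0.2027
  (v2,v4,v5) [+-+] → (1.61983, 0.187256, 0.6742)–(1.2002, 1.2002, 0.6742)  len=1.0964
  (v4,v6,v5) [--+] → (1.01294, 1.27777, 0.6742)–(1.2002, 1.2002, 0.6742)  len=0.2027
  (v5,v6,v7) [+-+] → (1.01294, 1.27777, 0.6742)–(0, 1.6974, 0.6742)  len=1.0964
  (v6,v8,v7) [--+] → (-0.187256, 1.61983, 0.6742)–(0, 1.6974, 0.6742)  len=0.2027
  (v7,v8,v9) [+-+] → (-0.187256, 1.61983, 0.6742)–(-1.2002, 1.2002, 0.6742)  len=1.0964
  (v8,v10,v9) [--+] → (-1.27777, 1.01294, 0.6742)–(-1.2002, 1.2002, 0.6742)  len=0.2027
  (v9,v10,v11) [+-+] → (-1.27777, 1.01294, 0.6742)–(-1.6974, 0, 0.6742)  len=1.0964
  (v10,v12,v11) [--+] → (-1.61983, -0.187256, 0.6742)–(-1.6974, 0, 0.6742)  len=0.2027
  (v11,v12,v13) [+-+] → (-1.61983, -0.187256, 0.6742)–(-1.2002, -1.2002, 0.6742)  len=1.0964
  (v12,v14,v13) [--+] → (-1.01294, -1.27777, 0.6742)–(-1.2002, -1.2002, 0.6742)  len=0.2027
  (v13,v14,v15) [+-+] → (-1.01294, -1.27777, 0.6742)–(0, -1.6974, 0.6742)  len=1.0964
  (v14,v16,v15) [--+] → (0.187256, -1.61983, 0.6742)–(0, -1.6974, 0.6742)  len=0.2027
  (v15,v16,v17) [+-+] → (0.187256, -1.61983, 0.6742)–(1.2002, -1.2002, 0.6742)  len=1.0964
  (v16,v1,v17) [--+] → (1.27777, -1.01294, 0.6742)–(1.2002, -1.2002, 0.6742)  len=0.2027
  (v17,v1,v2) [+-+] → (1.27777, -1.01294, 0.6742)–(1.6974, 0, 0.6742)  len=1.0964

Chained into 1 loop(s):
  loop 1: 16 segments, perimeter = 10.3929
Total perimeter = 10.393


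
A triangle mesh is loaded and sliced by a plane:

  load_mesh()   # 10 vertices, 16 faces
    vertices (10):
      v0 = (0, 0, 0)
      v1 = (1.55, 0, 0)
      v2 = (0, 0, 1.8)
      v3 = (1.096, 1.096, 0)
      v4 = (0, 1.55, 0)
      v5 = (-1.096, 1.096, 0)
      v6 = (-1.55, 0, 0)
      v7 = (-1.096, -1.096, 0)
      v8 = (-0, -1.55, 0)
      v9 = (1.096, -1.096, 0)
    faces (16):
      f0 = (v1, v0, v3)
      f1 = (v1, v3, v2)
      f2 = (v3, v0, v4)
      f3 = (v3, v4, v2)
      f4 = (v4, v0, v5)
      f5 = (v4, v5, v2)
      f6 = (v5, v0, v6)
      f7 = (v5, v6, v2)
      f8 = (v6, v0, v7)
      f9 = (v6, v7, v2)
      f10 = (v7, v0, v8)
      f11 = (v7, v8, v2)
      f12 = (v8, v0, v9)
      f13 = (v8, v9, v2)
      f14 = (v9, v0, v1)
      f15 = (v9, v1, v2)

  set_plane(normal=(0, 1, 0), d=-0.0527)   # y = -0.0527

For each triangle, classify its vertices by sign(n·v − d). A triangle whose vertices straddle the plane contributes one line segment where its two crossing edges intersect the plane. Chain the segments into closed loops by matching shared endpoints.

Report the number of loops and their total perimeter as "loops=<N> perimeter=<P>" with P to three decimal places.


Straddling triangles (8 of 16):
  (v6,v0,v7) [++-] → (-0.0527, -0.0527, 0)–(-1.52817, -0.0527, 0)  len=1.4755
  (v6,v7,v2) [+-+] → (-1.52817, -0.0527, 0)–(-0.0527, -0.0527, 1.71345)  len=2.2612
  (v7,v0,v8) [-+-] → (-0.0527, -0.0527, 0)–(0, -0.0527, 0)  len=0.0527
  (v7,v8,v2) [--+] → (0, -0.0527, 1.7388)–(-0.0527, -0.0527, 1.71345)  len=0.0585
  (v8,v0,v9) [-+-] → (0, -0.0527, 0)–(0.0527, -0.0527, 0)  len=0.0527
  (v8,v9,v2) [--+] → (0.0527, -0.0527, 1.71345)–(0, -0.0527, 1.7388)  len=0.0585
  (v9,v0,v1) [-++] → (0.0527, -0.0527, 0)–(1.52817, -0.0527, 0)  len=1.4755
  (v9,v1,v2) [-++] → (1.52817, -0.0527, 0)–(0.0527, -0.0527, 1.71345)  len=2.2612

Chained into 1 loop(s):
  loop 1: 8 segments, perimeter = 7.6957
Total perimeter = 7.696

loops=1 perimeter=7.696


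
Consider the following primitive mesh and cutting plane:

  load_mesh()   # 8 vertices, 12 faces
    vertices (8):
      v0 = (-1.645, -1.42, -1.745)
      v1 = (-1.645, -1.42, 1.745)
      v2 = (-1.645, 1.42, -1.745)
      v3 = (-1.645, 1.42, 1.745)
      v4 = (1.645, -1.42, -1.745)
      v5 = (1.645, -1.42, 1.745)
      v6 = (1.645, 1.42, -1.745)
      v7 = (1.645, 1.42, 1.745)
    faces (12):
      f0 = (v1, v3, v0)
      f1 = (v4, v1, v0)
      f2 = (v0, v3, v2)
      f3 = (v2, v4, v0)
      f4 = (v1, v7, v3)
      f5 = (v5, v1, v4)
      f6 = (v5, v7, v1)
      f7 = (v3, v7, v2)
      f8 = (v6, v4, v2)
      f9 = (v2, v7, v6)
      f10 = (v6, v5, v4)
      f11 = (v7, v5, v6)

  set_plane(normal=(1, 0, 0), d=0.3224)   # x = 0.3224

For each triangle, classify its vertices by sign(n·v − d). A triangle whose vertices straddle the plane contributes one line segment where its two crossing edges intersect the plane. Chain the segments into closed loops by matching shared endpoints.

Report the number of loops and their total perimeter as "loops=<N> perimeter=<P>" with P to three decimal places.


Straddling triangles (8 of 12):
  (v4,v1,v0) [+--] → (0.3224, -1.42, -0.341999)–(0.3224, -1.42, -1.745)  len=1.4030
  (v2,v4,v0) [-+-] → (0.3224, -0.278303, -1.745)–(0.3224, -1.42, -1.745)  len=1.1417
  (v1,v7,v3) [-+-] → (0.3224, 0.278303, 1.745)–(0.3224, 1.42, 1.745)  len=1.1417
  (v5,v1,v4) [+-+] → (0.3224, -1.42, 1.745)–(0.3224, -1.42, -0.341999)  len=2.0870
  (v5,v7,v1) [++-] → (0.3224, 0.278303, 1.745)–(0.3224, -1.42, 1.745)  len=1.6983
  (v3,v7,v2) [-+-] → (0.3224, 1.42, 1.745)–(0.3224, 1.42, 0.341999)  len=1.4030
  (v6,v4,v2) [++-] → (0.3224, -0.278303, -1.745)–(0.3224, 1.42, -1.745)  len=1.6983
  (v2,v7,v6) [-++] → (0.3224, 1.42, 0.341999)–(0.3224, 1.42, -1.745)  len=2.0870

Chained into 1 loop(s):
  loop 1: 8 segments, perimeter = 12.6600
Total perimeter = 12.660

loops=1 perimeter=12.660


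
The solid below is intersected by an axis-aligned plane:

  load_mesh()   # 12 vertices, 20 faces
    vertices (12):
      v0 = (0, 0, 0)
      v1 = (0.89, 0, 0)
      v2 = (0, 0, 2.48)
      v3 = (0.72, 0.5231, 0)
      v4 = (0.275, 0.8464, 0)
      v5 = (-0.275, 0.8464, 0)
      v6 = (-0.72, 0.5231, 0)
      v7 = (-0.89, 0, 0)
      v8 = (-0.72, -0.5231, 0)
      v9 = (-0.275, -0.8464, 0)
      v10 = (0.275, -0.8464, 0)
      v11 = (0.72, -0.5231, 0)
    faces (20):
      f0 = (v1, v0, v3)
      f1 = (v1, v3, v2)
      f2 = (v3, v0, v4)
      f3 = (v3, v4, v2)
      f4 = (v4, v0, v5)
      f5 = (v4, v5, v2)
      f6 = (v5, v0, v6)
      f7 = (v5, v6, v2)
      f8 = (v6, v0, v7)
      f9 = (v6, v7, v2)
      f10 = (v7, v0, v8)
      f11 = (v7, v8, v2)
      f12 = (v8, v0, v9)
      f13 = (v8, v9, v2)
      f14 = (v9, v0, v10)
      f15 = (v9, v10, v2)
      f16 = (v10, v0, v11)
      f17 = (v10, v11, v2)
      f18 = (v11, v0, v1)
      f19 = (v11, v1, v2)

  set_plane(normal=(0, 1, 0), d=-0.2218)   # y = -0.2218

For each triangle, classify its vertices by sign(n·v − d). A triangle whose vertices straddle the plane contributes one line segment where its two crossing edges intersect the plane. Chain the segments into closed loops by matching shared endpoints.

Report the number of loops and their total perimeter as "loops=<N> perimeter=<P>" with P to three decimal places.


loops=1 perimeter=5.744

Straddling triangles (10 of 20):
  (v7,v0,v8) [++-] → (-0.305288, -0.2218, 0)–(-0.817918, -0.2218, 0)  len=0.5126
  (v7,v8,v2) [+-+] → (-0.817918, -0.2218, 0)–(-0.305288, -0.2218, 1.42845)  len=1.5177
  (v8,v0,v9) [-+-] → (-0.305288, -0.2218, 0)–(-0.072064, -0.2218, 0)  len=0.2332
  (v8,v9,v2) [--+] → (-0.072064, -0.2218, 1.83011)–(-0.305288, -0.2218, 1.42845)  len=0.4645
  (v9,v0,v10) [-+-] → (-0.072064, -0.2218, 0)–(0.072064, -0.2218, 0)  len=0.1441
  (v9,v10,v2) [--+] → (0.072064, -0.2218, 1.83011)–(-0.072064, -0.2218, 1.83011)  len=0.1441
  (v10,v0,v11) [-+-] → (0.072064, -0.2218, 0)–(0.305288, -0.2218, 0)  len=0.2332
  (v10,v11,v2) [--+] → (0.305288, -0.2218, 1.42845)–(0.072064, -0.2218, 1.83011)  len=0.4645
  (v11,v0,v1) [-++] → (0.305288, -0.2218, 0)–(0.817918, -0.2218, 0)  len=0.5126
  (v11,v1,v2) [-++] → (0.817918, -0.2218, 0)–(0.305288, -0.2218, 1.42845)  len=1.5177

Chained into 1 loop(s):
  loop 1: 10 segments, perimeter = 5.7442
Total perimeter = 5.744


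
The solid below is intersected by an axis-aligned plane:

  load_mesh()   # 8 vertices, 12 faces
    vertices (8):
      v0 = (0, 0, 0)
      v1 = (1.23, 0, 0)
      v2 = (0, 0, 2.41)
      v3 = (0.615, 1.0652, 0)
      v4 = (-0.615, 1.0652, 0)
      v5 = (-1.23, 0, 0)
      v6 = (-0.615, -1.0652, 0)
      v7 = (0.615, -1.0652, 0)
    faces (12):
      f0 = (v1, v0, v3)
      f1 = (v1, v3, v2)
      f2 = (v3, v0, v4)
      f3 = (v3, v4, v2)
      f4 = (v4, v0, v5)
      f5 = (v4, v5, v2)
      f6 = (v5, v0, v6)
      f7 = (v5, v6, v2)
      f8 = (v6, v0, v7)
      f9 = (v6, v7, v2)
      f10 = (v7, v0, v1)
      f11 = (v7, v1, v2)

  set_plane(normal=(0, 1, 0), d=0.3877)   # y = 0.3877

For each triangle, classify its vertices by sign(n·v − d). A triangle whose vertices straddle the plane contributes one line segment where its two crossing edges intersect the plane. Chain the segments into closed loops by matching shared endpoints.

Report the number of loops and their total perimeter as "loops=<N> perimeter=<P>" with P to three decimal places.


loops=1 perimeter=5.902

Straddling triangles (6 of 12):
  (v1,v0,v3) [--+] → (0.223841, 0.3877, 0)–(1.00616, 0.3877, 0)  len=0.7823
  (v1,v3,v2) [-+-] → (1.00616, 0.3877, 0)–(0.223841, 0.3877, 1.53283)  len=1.7209
  (v3,v0,v4) [+-+] → (0.223841, 0.3877, 0)–(-0.223841, 0.3877, 0)  len=0.4477
  (v3,v4,v2) [++-] → (-0.223841, 0.3877, 1.53283)–(0.223841, 0.3877, 1.53283)  len=0.4477
  (v4,v0,v5) [+--] → (-0.223841, 0.3877, 0)–(-1.00616, 0.3877, 0)  len=0.7823
  (v4,v5,v2) [+--] → (-1.00616, 0.3877, 0)–(-0.223841, 0.3877, 1.53283)  len=1.7209

Chained into 1 loop(s):
  loop 1: 6 segments, perimeter = 5.9019
Total perimeter = 5.902


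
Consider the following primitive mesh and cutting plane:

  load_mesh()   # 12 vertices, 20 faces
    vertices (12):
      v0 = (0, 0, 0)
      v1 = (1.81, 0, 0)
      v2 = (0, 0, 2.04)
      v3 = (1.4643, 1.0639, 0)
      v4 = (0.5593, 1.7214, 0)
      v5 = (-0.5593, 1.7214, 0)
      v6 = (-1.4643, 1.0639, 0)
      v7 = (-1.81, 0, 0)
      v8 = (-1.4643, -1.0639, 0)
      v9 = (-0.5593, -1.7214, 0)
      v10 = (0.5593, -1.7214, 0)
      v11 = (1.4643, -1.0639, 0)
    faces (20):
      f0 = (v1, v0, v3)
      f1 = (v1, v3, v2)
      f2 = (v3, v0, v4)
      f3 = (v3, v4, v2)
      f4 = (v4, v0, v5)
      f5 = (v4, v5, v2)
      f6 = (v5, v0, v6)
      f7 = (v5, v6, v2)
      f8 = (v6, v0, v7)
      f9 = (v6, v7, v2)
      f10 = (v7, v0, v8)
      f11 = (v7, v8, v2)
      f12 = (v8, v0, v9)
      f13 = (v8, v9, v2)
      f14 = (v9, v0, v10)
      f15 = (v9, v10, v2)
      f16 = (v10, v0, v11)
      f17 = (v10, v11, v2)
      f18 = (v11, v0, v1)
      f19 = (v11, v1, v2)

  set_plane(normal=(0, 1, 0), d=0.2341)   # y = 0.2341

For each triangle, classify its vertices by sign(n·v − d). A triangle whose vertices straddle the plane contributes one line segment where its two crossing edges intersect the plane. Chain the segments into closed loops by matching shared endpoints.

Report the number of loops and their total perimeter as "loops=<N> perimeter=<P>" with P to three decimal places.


Straddling triangles (10 of 20):
  (v1,v0,v3) [--+] → (0.322204, 0.2341, 0)–(1.73393, 0.2341, 0)  len=1.4117
  (v1,v3,v2) [-+-] → (1.73393, 0.2341, 0)–(0.322204, 0.2341, 1.59112)  len=2.1271
  (v3,v0,v4) [+-+] → (0.322204, 0.2341, 0)–(0.0760614, 0.2341, 0)  len=0.2461
  (v3,v4,v2) [++-] → (0.0760614, 0.2341, 1.76257)–(0.322204, 0.2341, 1.59112)  len=0.3000
  (v4,v0,v5) [+-+] → (0.0760614, 0.2341, 0)–(-0.0760614, 0.2341, 0)  len=0.1521
  (v4,v5,v2) [++-] → (-0.0760614, 0.2341, 1.76257)–(0.0760614, 0.2341, 1.76257)  len=0.1521
  (v5,v0,v6) [+-+] → (-0.0760614, 0.2341, 0)–(-0.322204, 0.2341, 0)  len=0.2461
  (v5,v6,v2) [++-] → (-0.322204, 0.2341, 1.59112)–(-0.0760614, 0.2341, 1.76257)  len=0.3000
  (v6,v0,v7) [+--] → (-0.322204, 0.2341, 0)–(-1.73393, 0.2341, 0)  len=1.4117
  (v6,v7,v2) [+--] → (-1.73393, 0.2341, 0)–(-0.322204, 0.2341, 1.59112)  len=2.1271

Chained into 1 loop(s):
  loop 1: 10 segments, perimeter = 8.4742
Total perimeter = 8.474

loops=1 perimeter=8.474


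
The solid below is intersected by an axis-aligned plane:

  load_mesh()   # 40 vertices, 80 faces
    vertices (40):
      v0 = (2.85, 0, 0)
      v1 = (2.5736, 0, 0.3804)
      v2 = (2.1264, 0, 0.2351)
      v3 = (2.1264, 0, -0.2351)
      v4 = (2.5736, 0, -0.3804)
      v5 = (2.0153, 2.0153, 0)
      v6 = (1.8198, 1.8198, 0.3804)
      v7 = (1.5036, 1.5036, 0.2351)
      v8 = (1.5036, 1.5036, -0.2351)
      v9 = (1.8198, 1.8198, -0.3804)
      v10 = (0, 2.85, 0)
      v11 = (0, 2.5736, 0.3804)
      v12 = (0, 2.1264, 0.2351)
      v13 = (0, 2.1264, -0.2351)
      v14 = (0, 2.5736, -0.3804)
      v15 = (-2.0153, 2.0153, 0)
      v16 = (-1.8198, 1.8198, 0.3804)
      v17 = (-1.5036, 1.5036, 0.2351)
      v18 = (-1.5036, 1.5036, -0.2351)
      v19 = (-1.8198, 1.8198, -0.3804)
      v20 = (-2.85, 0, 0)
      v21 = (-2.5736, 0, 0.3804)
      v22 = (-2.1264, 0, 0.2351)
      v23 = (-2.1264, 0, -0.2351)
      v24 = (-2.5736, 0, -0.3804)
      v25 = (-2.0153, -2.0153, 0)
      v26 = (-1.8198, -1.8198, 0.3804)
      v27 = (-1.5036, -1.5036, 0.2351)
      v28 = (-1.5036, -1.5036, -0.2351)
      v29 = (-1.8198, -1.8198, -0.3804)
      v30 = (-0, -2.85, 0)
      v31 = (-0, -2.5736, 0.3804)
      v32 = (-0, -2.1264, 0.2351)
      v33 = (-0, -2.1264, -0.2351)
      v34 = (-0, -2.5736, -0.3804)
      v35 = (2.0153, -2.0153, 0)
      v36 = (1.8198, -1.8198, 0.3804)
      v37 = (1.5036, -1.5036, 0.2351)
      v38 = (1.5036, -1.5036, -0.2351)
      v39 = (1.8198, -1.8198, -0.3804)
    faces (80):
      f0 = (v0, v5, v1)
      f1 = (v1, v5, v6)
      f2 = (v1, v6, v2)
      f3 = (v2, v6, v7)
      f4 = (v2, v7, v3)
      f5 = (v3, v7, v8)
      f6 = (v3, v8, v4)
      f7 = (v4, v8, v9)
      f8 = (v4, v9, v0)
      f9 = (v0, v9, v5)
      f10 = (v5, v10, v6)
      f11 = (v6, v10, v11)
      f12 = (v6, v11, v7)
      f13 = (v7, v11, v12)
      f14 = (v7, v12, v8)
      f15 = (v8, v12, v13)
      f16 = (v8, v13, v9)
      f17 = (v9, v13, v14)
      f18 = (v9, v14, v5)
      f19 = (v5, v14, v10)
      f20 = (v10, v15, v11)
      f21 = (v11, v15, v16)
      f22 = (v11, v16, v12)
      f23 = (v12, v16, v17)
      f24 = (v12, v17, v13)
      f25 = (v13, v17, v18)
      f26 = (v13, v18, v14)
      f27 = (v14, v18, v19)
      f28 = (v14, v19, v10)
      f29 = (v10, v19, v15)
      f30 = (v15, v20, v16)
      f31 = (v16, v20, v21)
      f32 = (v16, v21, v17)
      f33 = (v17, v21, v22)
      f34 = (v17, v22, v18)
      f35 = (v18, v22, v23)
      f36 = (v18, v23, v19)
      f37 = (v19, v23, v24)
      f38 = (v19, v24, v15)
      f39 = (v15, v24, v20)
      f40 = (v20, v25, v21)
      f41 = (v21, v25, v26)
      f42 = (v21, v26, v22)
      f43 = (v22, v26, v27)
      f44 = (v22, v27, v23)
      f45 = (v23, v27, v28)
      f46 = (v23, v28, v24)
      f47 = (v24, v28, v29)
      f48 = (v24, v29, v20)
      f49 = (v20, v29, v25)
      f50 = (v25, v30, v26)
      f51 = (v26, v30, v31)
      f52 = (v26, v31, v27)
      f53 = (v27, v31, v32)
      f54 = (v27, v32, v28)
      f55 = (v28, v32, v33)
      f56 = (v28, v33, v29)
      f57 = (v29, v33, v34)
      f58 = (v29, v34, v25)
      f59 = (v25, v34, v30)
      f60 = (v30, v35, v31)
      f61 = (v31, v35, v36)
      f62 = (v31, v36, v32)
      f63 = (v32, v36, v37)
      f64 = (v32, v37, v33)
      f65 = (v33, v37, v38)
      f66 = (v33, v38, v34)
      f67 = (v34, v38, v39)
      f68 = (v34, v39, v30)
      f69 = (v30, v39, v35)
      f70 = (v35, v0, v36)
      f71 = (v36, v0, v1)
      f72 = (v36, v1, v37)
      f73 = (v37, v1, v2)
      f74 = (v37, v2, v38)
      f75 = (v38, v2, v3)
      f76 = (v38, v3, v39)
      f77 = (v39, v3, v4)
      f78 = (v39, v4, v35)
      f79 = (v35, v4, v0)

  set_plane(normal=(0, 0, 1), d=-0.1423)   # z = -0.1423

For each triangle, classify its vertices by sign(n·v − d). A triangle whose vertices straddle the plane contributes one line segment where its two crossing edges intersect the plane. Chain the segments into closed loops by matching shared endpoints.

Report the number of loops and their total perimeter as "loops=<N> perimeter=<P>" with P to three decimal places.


Straddling triangles (32 of 80):
  (v2,v7,v3) [++-] → (2.00348, 0.296755, -0.1423)–(2.1264, 0, -0.1423)  len=0.3212
  (v3,v7,v8) [-+-] → (2.00348, 0.296755, -0.1423)–(1.5036, 1.5036, -0.1423)  len=1.3063
  (v4,v9,v0) [--+] → (2.46462, 0.680751, -0.1423)–(2.7466, 0, -0.1423)  len=0.7368
  (v0,v9,v5) [+-+] → (2.46462, 0.680751, -0.1423)–(1.94217, 1.94217, -0.1423)  len=1.3653
  (v7,v12,v8) [++-] → (1.20685, 1.62652, -0.1423)–(1.5036, 1.5036, -0.1423)  len=0.3212
  (v8,v12,v13) [-+-] → (1.20685, 1.62652, -0.1423)–(0, 2.1264, -0.1423)  len=1.3063
  (v9,v14,v5) [--+] → (1.26142, 2.22415, -0.1423)–(1.94217, 1.94217, -0.1423)  len=0.7368
  (v5,v14,v10) [+-+] → (1.26142, 2.22415, -0.1423)–(0, 2.7466, -0.1423)  len=1.3653
  (v12,v17,v13) [++-] → (-0.296755, 2.00348, -0.1423)–(0, 2.1264, -0.1423)  len=0.3212
  (v13,v17,v18) [-+-] → (-0.296755, 2.00348, -0.1423)–(-1.5036, 1.5036, -0.1423)  len=1.3063
  (v14,v19,v10) [--+] → (-0.680751, 2.46462, -0.1423)–(0, 2.7466, -0.1423)  len=0.7368
  (v10,v19,v15) [+-+] → (-0.680751, 2.46462, -0.1423)–(-1.94217, 1.94217, -0.1423)  len=1.3653
  (v17,v22,v18) [++-] → (-1.62652, 1.20685, -0.1423)–(-1.5036, 1.5036, -0.1423)  len=0.3212
  (v18,v22,v23) [-+-] → (-1.62652, 1.20685, -0.1423)–(-2.1264, 0, -0.1423)  len=1.3063
  (v19,v24,v15) [--+] → (-2.22415, 1.26142, -0.1423)–(-1.94217, 1.94217, -0.1423)  len=0.7368
  (v15,v24,v20) [+-+] → (-2.22415, 1.26142, -0.1423)–(-2.7466, 0, -0.1423)  len=1.3653
  (v22,v27,v23) [++-] → (-2.00348, -0.296755, -0.1423)–(-2.1264, 0, -0.1423)  len=0.3212
  (v23,v27,v28) [-+-] → (-2.00348, -0.296755, -0.1423)–(-1.5036, -1.5036, -0.1423)  len=1.3063
  (v24,v29,v20) [--+] → (-2.46462, -0.680751, -0.1423)–(-2.7466, 0, -0.1423)  len=0.7368
  (v20,v29,v25) [+-+] → (-2.46462, -0.680751, -0.1423)–(-1.94217, -1.94217, -0.1423)  len=1.3653
  (v27,v32,v28) [++-] → (-1.20685, -1.62652, -0.1423)–(-1.5036, -1.5036, -0.1423)  len=0.3212
  (v28,v32,v33) [-+-] → (-1.20685, -1.62652, -0.1423)–(0, -2.1264, -0.1423)  len=1.3063
  (v29,v34,v25) [--+] → (-1.26142, -2.22415, -0.1423)–(-1.94217, -1.94217, -0.1423)  len=0.7368
  (v25,v34,v30) [+-+] → (-1.26142, -2.22415, -0.1423)–(0, -2.7466, -0.1423)  len=1.3653
  (v32,v37,v33) [++-] → (0.296755, -2.00348, -0.1423)–(0, -2.1264, -0.1423)  len=0.3212
  (v33,v37,v38) [-+-] → (0.296755, -2.00348, -0.1423)–(1.5036, -1.5036, -0.1423)  len=1.3063
  (v34,v39,v30) [--+] → (0.680751, -2.46462, -0.1423)–(0, -2.7466, -0.1423)  len=0.7368
  (v30,v39,v35) [+-+] → (0.680751, -2.46462, -0.1423)–(1.94217, -1.94217, -0.1423)  len=1.3653
  (v37,v2,v38) [++-] → (1.62652, -1.20685, -0.1423)–(1.5036, -1.5036, -0.1423)  len=0.3212
  (v38,v2,v3) [-+-] → (1.62652, -1.20685, -0.1423)–(2.1264, 0, -0.1423)  len=1.3063
  (v39,v4,v35) [--+] → (2.22415, -1.26142, -0.1423)–(1.94217, -1.94217, -0.1423)  len=0.7368
  (v35,v4,v0) [+-+] → (2.22415, -1.26142, -0.1423)–(2.7466, 0, -0.1423)  len=1.3653

Chained into 2 loop(s):
  loop 1: 16 segments, perimeter = 13.0198
  loop 2: 16 segments, perimeter = 16.8174
Total perimeter = 29.837

loops=2 perimeter=29.837


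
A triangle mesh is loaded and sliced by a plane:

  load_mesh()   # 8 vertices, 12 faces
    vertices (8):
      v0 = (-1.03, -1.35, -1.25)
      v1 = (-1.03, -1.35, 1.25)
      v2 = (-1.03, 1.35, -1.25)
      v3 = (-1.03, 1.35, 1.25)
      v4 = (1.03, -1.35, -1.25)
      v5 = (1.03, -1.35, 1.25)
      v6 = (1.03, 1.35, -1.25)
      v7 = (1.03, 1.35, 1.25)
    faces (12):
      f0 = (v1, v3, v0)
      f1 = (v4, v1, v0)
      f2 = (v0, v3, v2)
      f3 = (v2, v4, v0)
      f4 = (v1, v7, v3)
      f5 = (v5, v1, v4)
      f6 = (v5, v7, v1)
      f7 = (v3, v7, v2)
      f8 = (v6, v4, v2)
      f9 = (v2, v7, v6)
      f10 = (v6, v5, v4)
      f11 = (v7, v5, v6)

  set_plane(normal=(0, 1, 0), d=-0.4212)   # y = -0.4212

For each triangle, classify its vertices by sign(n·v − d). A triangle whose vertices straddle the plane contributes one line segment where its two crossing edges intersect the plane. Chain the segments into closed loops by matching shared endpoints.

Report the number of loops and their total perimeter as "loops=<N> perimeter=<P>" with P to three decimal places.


Straddling triangles (8 of 12):
  (v1,v3,v0) [-+-] → (-1.03, -0.4212, 1.25)–(-1.03, -0.4212, -0.39)  len=1.6400
  (v0,v3,v2) [-++] → (-1.03, -0.4212, -0.39)–(-1.03, -0.4212, -1.25)  len=0.8600
  (v2,v4,v0) [+--] → (0.32136, -0.4212, -1.25)–(-1.03, -0.4212, -1.25)  len=1.3514
  (v1,v7,v3) [-++] → (-0.32136, -0.4212, 1.25)–(-1.03, -0.4212, 1.25)  len=0.7086
  (v5,v7,v1) [-+-] → (1.03, -0.4212, 1.25)–(-0.32136, -0.4212, 1.25)  len=1.3514
  (v6,v4,v2) [+-+] → (1.03, -0.4212, -1.25)–(0.32136, -0.4212, -1.25)  len=0.7086
  (v6,v5,v4) [+--] → (1.03, -0.4212, 0.39)–(1.03, -0.4212, -1.25)  len=1.6400
  (v7,v5,v6) [+-+] → (1.03, -0.4212, 1.25)–(1.03, -0.4212, 0.39)  len=0.8600

Chained into 1 loop(s):
  loop 1: 8 segments, perimeter = 9.1200
Total perimeter = 9.120

loops=1 perimeter=9.120


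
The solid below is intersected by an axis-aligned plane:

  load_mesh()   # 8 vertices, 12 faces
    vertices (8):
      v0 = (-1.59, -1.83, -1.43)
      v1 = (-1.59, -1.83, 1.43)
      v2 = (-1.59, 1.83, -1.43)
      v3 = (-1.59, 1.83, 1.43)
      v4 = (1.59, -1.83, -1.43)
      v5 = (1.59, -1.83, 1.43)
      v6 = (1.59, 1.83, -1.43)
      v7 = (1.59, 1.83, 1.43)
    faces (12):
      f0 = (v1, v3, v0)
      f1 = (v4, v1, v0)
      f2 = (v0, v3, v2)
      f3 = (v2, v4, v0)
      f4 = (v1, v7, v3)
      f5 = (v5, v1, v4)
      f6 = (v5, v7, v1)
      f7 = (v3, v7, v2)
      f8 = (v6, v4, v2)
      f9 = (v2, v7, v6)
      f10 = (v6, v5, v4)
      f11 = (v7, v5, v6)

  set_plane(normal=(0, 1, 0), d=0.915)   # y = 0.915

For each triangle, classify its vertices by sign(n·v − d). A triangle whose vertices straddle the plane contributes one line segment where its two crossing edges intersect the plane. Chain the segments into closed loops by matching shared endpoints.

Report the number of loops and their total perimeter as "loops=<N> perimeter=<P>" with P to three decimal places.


Straddling triangles (8 of 12):
  (v1,v3,v0) [-+-] → (-1.59, 0.915, 1.43)–(-1.59, 0.915, 0.715)  len=0.7150
  (v0,v3,v2) [-++] → (-1.59, 0.915, 0.715)–(-1.59, 0.915, -1.43)  len=2.1450
  (v2,v4,v0) [+--] → (-0.795, 0.915, -1.43)–(-1.59, 0.915, -1.43)  len=0.7950
  (v1,v7,v3) [-++] → (0.795, 0.915, 1.43)–(-1.59, 0.915, 1.43)  len=2.3850
  (v5,v7,v1) [-+-] → (1.59, 0.915, 1.43)–(0.795, 0.915, 1.43)  len=0.7950
  (v6,v4,v2) [+-+] → (1.59, 0.915, -1.43)–(-0.795, 0.915, -1.43)  len=2.3850
  (v6,v5,v4) [+--] → (1.59, 0.915, -0.715)–(1.59, 0.915, -1.43)  len=0.7150
  (v7,v5,v6) [+-+] → (1.59, 0.915, 1.43)–(1.59, 0.915, -0.715)  len=2.1450

Chained into 1 loop(s):
  loop 1: 8 segments, perimeter = 12.0800
Total perimeter = 12.080

loops=1 perimeter=12.080
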